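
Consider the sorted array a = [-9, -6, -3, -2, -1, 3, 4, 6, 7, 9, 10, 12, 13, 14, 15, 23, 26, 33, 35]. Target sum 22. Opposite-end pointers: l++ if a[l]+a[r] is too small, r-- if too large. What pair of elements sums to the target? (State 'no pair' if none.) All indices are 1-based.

[1,19] -9+35=26 >22 → r--
[1,18] -9+33=24 >22 → r--
[1,17] -9+26=17 <22 → l++
[2,17] -6+26=20 <22 → l++
[3,17] -3+26=23 >22 → r--
[3,16] -3+23=20 <22 → l++
[4,16] -2+23=21 <22 → l++
[5,16] -1+23=22 → found

(-1, 23)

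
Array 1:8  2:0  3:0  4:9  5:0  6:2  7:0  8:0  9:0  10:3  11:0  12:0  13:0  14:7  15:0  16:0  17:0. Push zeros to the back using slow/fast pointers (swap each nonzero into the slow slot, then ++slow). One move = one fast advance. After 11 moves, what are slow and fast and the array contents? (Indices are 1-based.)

slow=5, fast=12, a=[8, 9, 2, 3, 0, 0, 0, 0, 0, 0, 0, 0, 0, 7, 0, 0, 0]

slow=1 fast=1: a[fast]=8≠0 swap→a[1]=8, slow++,fast++
slow=2 fast=2: a[fast]=0, fast++
slow=2 fast=3: a[fast]=0, fast++
slow=2 fast=4: a[fast]=9≠0 swap→a[2]=9, slow++,fast++
slow=3 fast=5: a[fast]=0, fast++
slow=3 fast=6: a[fast]=2≠0 swap→a[3]=2, slow++,fast++
slow=4 fast=7: a[fast]=0, fast++
slow=4 fast=8: a[fast]=0, fast++
slow=4 fast=9: a[fast]=0, fast++
slow=4 fast=10: a[fast]=3≠0 swap→a[4]=3, slow++,fast++
slow=5 fast=11: a[fast]=0, fast++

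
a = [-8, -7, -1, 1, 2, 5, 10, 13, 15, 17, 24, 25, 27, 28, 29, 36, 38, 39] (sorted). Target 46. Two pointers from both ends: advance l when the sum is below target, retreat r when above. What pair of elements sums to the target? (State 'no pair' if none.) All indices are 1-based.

[1,18] -8+39=31 <46 → l++
[2,18] -7+39=32 <46 → l++
[3,18] -1+39=38 <46 → l++
[4,18] 1+39=40 <46 → l++
[5,18] 2+39=41 <46 → l++
[6,18] 5+39=44 <46 → l++
[7,18] 10+39=49 >46 → r--
[7,17] 10+38=48 >46 → r--
[7,16] 10+36=46 → found

(10, 36)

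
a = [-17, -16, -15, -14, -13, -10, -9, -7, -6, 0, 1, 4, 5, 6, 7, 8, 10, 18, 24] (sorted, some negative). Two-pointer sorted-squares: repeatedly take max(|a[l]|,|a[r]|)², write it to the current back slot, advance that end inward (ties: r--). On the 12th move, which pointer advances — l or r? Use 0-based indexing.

r

l=0 r=18: |-17|<=|24| out[18]=576, r--
l=0 r=17: |-17|<=|18| out[17]=324, r--
l=0 r=16: |-17|>|10| out[16]=289, l++
l=1 r=16: |-16|>|10| out[15]=256, l++
l=2 r=16: |-15|>|10| out[14]=225, l++
l=3 r=16: |-14|>|10| out[13]=196, l++
l=4 r=16: |-13|>|10| out[12]=169, l++
l=5 r=16: |-10|<=|10| out[11]=100, r--
l=5 r=15: |-10|>|8| out[10]=100, l++
l=6 r=15: |-9|>|8| out[9]=81, l++
l=7 r=15: |-7|<=|8| out[8]=64, r--
l=7 r=14: |-7|<=|7| out[7]=49, r--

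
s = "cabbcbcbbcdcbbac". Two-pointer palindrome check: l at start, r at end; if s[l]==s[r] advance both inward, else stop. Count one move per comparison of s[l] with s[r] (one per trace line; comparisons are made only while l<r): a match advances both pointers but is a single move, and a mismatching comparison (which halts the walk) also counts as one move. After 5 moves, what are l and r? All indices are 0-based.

l=0 r=15: 'c'=='c', l++,r--
l=1 r=14: 'a'=='a', l++,r--
l=2 r=13: 'b'=='b', l++,r--
l=3 r=12: 'b'=='b', l++,r--
l=4 r=11: 'c'=='c', l++,r--

l=5, r=10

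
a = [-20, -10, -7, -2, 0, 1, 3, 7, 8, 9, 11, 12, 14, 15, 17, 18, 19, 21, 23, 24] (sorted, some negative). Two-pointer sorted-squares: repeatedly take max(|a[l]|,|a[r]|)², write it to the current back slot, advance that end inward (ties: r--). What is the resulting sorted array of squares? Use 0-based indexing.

[0,19] |-20|<=|24| out[19]=576 → r--
[0,18] |-20|<=|23| out[18]=529 → r--
[0,17] |-20|<=|21| out[17]=441 → r--
[0,16] |-20|>|19| out[16]=400 → l++
[1,16] |-10|<=|19| out[15]=361 → r--
[1,15] |-10|<=|18| out[14]=324 → r--
[1,14] |-10|<=|17| out[13]=289 → r--
[1,13] |-10|<=|15| out[12]=225 → r--
[1,12] |-10|<=|14| out[11]=196 → r--
[1,11] |-10|<=|12| out[10]=144 → r--
[1,10] |-10|<=|11| out[9]=121 → r--
[1,9] |-10|>|9| out[8]=100 → l++
[2,9] |-7|<=|9| out[7]=81 → r--
[2,8] |-7|<=|8| out[6]=64 → r--
[2,7] |-7|<=|7| out[5]=49 → r--
[2,6] |-7|>|3| out[4]=49 → l++
[3,6] |-2|<=|3| out[3]=9 → r--
[3,5] |-2|>|1| out[2]=4 → l++
[4,5] |0|<=|1| out[1]=1 → r--
[4,4] |0|<=|0| out[0]=0 → r--

[0, 1, 4, 9, 49, 49, 64, 81, 100, 121, 144, 196, 225, 289, 324, 361, 400, 441, 529, 576]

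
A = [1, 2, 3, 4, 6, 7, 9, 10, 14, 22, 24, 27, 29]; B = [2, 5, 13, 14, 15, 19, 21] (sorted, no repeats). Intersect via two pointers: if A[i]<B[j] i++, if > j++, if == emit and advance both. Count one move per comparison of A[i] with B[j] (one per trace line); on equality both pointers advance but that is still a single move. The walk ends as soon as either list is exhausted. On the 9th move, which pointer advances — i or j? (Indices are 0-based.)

[i=0,j=0] 1<2 → i++
[i=1,j=0] 2==2 emit → i++,j++
[i=2,j=1] 3<5 → i++
[i=3,j=1] 4<5 → i++
[i=4,j=1] 6>5 → j++
[i=4,j=2] 6<13 → i++
[i=5,j=2] 7<13 → i++
[i=6,j=2] 9<13 → i++
[i=7,j=2] 10<13 → i++

i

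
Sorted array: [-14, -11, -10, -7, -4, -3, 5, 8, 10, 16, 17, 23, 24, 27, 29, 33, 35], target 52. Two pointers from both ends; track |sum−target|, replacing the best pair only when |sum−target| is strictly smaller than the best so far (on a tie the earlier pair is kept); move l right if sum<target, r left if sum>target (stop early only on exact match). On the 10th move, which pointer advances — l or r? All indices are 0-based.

l=0 r=16: -14+35=21 d=31 *, l++
l=1 r=16: -11+35=24 d=28 *, l++
l=2 r=16: -10+35=25 d=27 *, l++
l=3 r=16: -7+35=28 d=24 *, l++
l=4 r=16: -4+35=31 d=21 *, l++
l=5 r=16: -3+35=32 d=20 *, l++
l=6 r=16: 5+35=40 d=12 *, l++
l=7 r=16: 8+35=43 d=9 *, l++
l=8 r=16: 10+35=45 d=7 *, l++
l=9 r=16: 16+35=51 d=1 *, l++

l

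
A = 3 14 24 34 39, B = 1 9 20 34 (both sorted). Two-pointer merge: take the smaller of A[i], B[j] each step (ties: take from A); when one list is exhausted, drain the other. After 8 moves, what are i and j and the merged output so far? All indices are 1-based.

i=5, j=5, merged so far=[1, 3, 9, 14, 20, 24, 34, 34]

i=1 j=1: A[i]=3>B[j]=1 take 1, j++
i=1 j=2: A[i]=3<=B[j]=9 take 3, i++
i=2 j=2: A[i]=14>B[j]=9 take 9, j++
i=2 j=3: A[i]=14<=B[j]=20 take 14, i++
i=3 j=3: A[i]=24>B[j]=20 take 20, j++
i=3 j=4: A[i]=24<=B[j]=34 take 24, i++
i=4 j=4: A[i]=34<=B[j]=34 take 34, i++
i=5 j=4: A[i]=39>B[j]=34 take 34, j++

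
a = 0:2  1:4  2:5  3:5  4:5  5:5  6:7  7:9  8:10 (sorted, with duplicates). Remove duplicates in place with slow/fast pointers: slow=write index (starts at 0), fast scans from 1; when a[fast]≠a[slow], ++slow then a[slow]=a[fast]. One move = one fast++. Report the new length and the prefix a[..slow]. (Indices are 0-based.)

length 6; prefix = [2, 4, 5, 7, 9, 10]

(s=0,f=1) a[fast]=4≠a[slow]=2 write a[1]=4 → slow++,fast++
(s=1,f=2) a[fast]=5≠a[slow]=4 write a[2]=5 → slow++,fast++
(s=2,f=3) a[fast]=5=a[slow] dup → fast++
(s=2,f=4) a[fast]=5=a[slow] dup → fast++
(s=2,f=5) a[fast]=5=a[slow] dup → fast++
(s=2,f=6) a[fast]=7≠a[slow]=5 write a[3]=7 → slow++,fast++
(s=3,f=7) a[fast]=9≠a[slow]=7 write a[4]=9 → slow++,fast++
(s=4,f=8) a[fast]=10≠a[slow]=9 write a[5]=10 → slow++,fast++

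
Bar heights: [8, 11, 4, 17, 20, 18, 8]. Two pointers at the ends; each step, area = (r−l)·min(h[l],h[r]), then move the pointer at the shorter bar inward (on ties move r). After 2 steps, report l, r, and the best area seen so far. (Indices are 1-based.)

l=2, r=6, best area=48

l=1 r=7: min(8,8)*6=48 best=48 *, r--
l=1 r=6: min(8,18)*5=40 best=48, l++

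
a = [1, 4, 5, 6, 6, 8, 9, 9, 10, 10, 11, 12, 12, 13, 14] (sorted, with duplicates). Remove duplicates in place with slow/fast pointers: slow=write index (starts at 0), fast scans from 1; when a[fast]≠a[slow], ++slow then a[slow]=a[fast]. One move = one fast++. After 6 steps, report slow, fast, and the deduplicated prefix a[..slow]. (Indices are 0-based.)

(s=0,f=1) a[fast]=4≠a[slow]=1 write a[1]=4 → slow++,fast++
(s=1,f=2) a[fast]=5≠a[slow]=4 write a[2]=5 → slow++,fast++
(s=2,f=3) a[fast]=6≠a[slow]=5 write a[3]=6 → slow++,fast++
(s=3,f=4) a[fast]=6=a[slow] dup → fast++
(s=3,f=5) a[fast]=8≠a[slow]=6 write a[4]=8 → slow++,fast++
(s=4,f=6) a[fast]=9≠a[slow]=8 write a[5]=9 → slow++,fast++

slow=5, fast=7, prefix=[1, 4, 5, 6, 8, 9]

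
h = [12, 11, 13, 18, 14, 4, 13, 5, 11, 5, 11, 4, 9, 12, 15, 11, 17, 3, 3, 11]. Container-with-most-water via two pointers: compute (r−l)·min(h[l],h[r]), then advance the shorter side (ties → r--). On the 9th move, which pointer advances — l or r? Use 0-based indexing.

r

[0,19] min(12,11)*19=209 best=209 * → r--
[0,18] min(12,3)*18=54 best=209 → r--
[0,17] min(12,3)*17=51 best=209 → r--
[0,16] min(12,17)*16=192 best=209 → l++
[1,16] min(11,17)*15=165 best=209 → l++
[2,16] min(13,17)*14=182 best=209 → l++
[3,16] min(18,17)*13=221 best=221 * → r--
[3,15] min(18,11)*12=132 best=221 → r--
[3,14] min(18,15)*11=165 best=221 → r--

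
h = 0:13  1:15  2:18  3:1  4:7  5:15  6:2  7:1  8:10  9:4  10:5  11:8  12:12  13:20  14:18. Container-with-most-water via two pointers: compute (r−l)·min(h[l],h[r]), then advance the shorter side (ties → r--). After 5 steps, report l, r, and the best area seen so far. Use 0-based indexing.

l=4, r=13, best area=216

[0,14] min(13,18)*14=182 best=182 * → l++
[1,14] min(15,18)*13=195 best=195 * → l++
[2,14] min(18,18)*12=216 best=216 * → r--
[2,13] min(18,20)*11=198 best=216 → l++
[3,13] min(1,20)*10=10 best=216 → l++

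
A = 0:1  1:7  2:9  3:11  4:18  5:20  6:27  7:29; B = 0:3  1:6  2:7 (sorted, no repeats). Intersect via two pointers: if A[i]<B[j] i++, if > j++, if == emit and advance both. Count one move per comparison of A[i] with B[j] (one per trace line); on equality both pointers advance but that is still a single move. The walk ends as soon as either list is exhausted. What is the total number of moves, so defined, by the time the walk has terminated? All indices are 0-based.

i=0 j=0: 1<3, i++
i=1 j=0: 7>3, j++
i=1 j=1: 7>6, j++
i=1 j=2: 7==7 emit, i++,j++

4 moves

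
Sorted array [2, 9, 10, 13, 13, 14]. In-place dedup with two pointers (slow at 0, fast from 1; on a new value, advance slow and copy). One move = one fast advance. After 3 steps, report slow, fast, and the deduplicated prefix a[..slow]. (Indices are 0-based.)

(s=0,f=1) a[fast]=9≠a[slow]=2 write a[1]=9 → slow++,fast++
(s=1,f=2) a[fast]=10≠a[slow]=9 write a[2]=10 → slow++,fast++
(s=2,f=3) a[fast]=13≠a[slow]=10 write a[3]=13 → slow++,fast++

slow=3, fast=4, prefix=[2, 9, 10, 13]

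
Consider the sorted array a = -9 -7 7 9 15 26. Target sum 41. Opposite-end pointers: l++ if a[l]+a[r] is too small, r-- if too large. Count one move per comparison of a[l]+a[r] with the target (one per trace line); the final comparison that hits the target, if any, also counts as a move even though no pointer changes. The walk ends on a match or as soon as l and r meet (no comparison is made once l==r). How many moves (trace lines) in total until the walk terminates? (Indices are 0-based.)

5 moves

[0,5] -9+26=17 <41 → l++
[1,5] -7+26=19 <41 → l++
[2,5] 7+26=33 <41 → l++
[3,5] 9+26=35 <41 → l++
[4,5] 15+26=41 → found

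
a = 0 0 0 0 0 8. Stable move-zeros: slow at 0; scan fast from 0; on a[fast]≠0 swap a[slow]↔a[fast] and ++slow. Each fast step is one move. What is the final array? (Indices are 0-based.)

slow=0 fast=0: a[fast]=0, fast++
slow=0 fast=1: a[fast]=0, fast++
slow=0 fast=2: a[fast]=0, fast++
slow=0 fast=3: a[fast]=0, fast++
slow=0 fast=4: a[fast]=0, fast++
slow=0 fast=5: a[fast]=8≠0 swap→a[0]=8, slow++,fast++

[8, 0, 0, 0, 0, 0]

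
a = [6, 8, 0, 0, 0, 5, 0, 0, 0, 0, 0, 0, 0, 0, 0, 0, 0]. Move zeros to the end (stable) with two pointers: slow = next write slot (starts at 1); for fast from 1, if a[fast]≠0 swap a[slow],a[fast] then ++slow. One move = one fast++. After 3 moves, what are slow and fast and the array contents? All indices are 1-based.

(s=1,f=1) a[fast]=6≠0 swap→a[1]=6 → slow++,fast++
(s=2,f=2) a[fast]=8≠0 swap→a[2]=8 → slow++,fast++
(s=3,f=3) a[fast]=0 → fast++

slow=3, fast=4, a=[6, 8, 0, 0, 0, 5, 0, 0, 0, 0, 0, 0, 0, 0, 0, 0, 0]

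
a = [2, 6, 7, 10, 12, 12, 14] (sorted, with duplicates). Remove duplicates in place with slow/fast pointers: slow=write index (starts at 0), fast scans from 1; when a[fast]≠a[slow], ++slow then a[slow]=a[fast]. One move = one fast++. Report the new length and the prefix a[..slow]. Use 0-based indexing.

(s=0,f=1) a[fast]=6≠a[slow]=2 write a[1]=6 → slow++,fast++
(s=1,f=2) a[fast]=7≠a[slow]=6 write a[2]=7 → slow++,fast++
(s=2,f=3) a[fast]=10≠a[slow]=7 write a[3]=10 → slow++,fast++
(s=3,f=4) a[fast]=12≠a[slow]=10 write a[4]=12 → slow++,fast++
(s=4,f=5) a[fast]=12=a[slow] dup → fast++
(s=4,f=6) a[fast]=14≠a[slow]=12 write a[5]=14 → slow++,fast++

length 6; prefix = [2, 6, 7, 10, 12, 14]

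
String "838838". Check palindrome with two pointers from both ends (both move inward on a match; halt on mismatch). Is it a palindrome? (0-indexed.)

l=0 r=5: '8'=='8', l++,r--
l=1 r=4: '3'=='3', l++,r--
l=2 r=3: '8'=='8', l++,r--

palindrome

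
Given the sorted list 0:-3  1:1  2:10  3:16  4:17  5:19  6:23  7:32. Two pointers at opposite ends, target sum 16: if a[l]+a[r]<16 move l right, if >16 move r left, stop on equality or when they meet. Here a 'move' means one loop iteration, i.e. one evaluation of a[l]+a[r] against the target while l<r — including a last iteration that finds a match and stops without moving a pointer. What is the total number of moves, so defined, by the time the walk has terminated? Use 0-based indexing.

3 moves

[0,7] -3+32=29 >16 → r--
[0,6] -3+23=20 >16 → r--
[0,5] -3+19=16 → found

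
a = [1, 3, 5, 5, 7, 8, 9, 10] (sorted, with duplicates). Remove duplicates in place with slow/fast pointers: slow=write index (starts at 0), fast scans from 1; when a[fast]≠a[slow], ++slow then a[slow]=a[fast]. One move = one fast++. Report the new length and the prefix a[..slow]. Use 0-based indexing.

(s=0,f=1) a[fast]=3≠a[slow]=1 write a[1]=3 → slow++,fast++
(s=1,f=2) a[fast]=5≠a[slow]=3 write a[2]=5 → slow++,fast++
(s=2,f=3) a[fast]=5=a[slow] dup → fast++
(s=2,f=4) a[fast]=7≠a[slow]=5 write a[3]=7 → slow++,fast++
(s=3,f=5) a[fast]=8≠a[slow]=7 write a[4]=8 → slow++,fast++
(s=4,f=6) a[fast]=9≠a[slow]=8 write a[5]=9 → slow++,fast++
(s=5,f=7) a[fast]=10≠a[slow]=9 write a[6]=10 → slow++,fast++

length 7; prefix = [1, 3, 5, 7, 8, 9, 10]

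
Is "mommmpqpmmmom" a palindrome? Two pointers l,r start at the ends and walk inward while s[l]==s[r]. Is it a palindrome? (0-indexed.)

[0,12] 'm'=='m' → l++,r--
[1,11] 'o'=='o' → l++,r--
[2,10] 'm'=='m' → l++,r--
[3,9] 'm'=='m' → l++,r--
[4,8] 'm'=='m' → l++,r--
[5,7] 'p'=='p' → l++,r--

palindrome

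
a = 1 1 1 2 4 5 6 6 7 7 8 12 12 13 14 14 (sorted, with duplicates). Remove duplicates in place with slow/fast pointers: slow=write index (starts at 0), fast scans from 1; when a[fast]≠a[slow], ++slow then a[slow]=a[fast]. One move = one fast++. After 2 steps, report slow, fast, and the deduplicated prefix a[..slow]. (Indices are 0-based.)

slow=0, fast=3, prefix=[1]

slow=0 fast=1: a[fast]=1=a[slow] dup, fast++
slow=0 fast=2: a[fast]=1=a[slow] dup, fast++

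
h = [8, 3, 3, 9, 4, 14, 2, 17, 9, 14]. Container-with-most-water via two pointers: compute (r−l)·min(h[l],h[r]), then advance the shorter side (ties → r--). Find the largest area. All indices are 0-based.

max area = 72

l=0 r=9: min(8,14)*9=72 best=72 *, l++
l=1 r=9: min(3,14)*8=24 best=72, l++
l=2 r=9: min(3,14)*7=21 best=72, l++
l=3 r=9: min(9,14)*6=54 best=72, l++
l=4 r=9: min(4,14)*5=20 best=72, l++
l=5 r=9: min(14,14)*4=56 best=72, r--
l=5 r=8: min(14,9)*3=27 best=72, r--
l=5 r=7: min(14,17)*2=28 best=72, l++
l=6 r=7: min(2,17)*1=2 best=72, l++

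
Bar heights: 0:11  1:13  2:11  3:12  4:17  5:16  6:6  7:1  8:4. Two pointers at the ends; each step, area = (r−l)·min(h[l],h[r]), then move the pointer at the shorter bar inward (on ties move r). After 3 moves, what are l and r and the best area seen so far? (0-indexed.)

l=0 r=8: min(11,4)*8=32 best=32 *, r--
l=0 r=7: min(11,1)*7=7 best=32, r--
l=0 r=6: min(11,6)*6=36 best=36 *, r--

l=0, r=5, best area=36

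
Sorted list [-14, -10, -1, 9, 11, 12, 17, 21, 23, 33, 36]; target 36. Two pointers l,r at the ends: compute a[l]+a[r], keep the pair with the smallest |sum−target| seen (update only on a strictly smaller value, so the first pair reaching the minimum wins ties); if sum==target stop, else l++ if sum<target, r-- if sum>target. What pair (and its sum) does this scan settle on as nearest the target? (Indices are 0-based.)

[0,10] -14+36=22 d=14 * → l++
[1,10] -10+36=26 d=10 * → l++
[2,10] -1+36=35 d=1 * → l++
[3,10] 9+36=45 d=9 → r--
[3,9] 9+33=42 d=6 → r--
[3,8] 9+23=32 d=4 → l++
[4,8] 11+23=34 d=2 → l++
[5,8] 12+23=35 d=1 → l++
[6,8] 17+23=40 d=4 → r--
[6,7] 17+21=38 d=2 → r--

pair (-1, 36) with sum 35 (|Δ|=1)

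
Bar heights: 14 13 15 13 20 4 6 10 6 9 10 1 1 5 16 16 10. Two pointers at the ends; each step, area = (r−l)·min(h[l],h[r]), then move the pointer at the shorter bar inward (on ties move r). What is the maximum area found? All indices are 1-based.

max area = 210

[1,17] min(14,10)*16=160 best=160 * → r--
[1,16] min(14,16)*15=210 best=210 * → l++
[2,16] min(13,16)*14=182 best=210 → l++
[3,16] min(15,16)*13=195 best=210 → l++
[4,16] min(13,16)*12=156 best=210 → l++
[5,16] min(20,16)*11=176 best=210 → r--
[5,15] min(20,16)*10=160 best=210 → r--
[5,14] min(20,5)*9=45 best=210 → r--
[5,13] min(20,1)*8=8 best=210 → r--
[5,12] min(20,1)*7=7 best=210 → r--
[5,11] min(20,10)*6=60 best=210 → r--
[5,10] min(20,9)*5=45 best=210 → r--
[5,9] min(20,6)*4=24 best=210 → r--
[5,8] min(20,10)*3=30 best=210 → r--
[5,7] min(20,6)*2=12 best=210 → r--
[5,6] min(20,4)*1=4 best=210 → r--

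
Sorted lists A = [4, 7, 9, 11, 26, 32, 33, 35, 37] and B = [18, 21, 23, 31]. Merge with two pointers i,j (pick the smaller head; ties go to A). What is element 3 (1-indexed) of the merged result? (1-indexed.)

merged[3] = 9

i=1 j=1: A[i]=4<=B[j]=18 take 4, i++
i=2 j=1: A[i]=7<=B[j]=18 take 7, i++
i=3 j=1: A[i]=9<=B[j]=18 take 9, i++
i=4 j=1: A[i]=11<=B[j]=18 take 11, i++
i=5 j=1: A[i]=26>B[j]=18 take 18, j++
i=5 j=2: A[i]=26>B[j]=21 take 21, j++
i=5 j=3: A[i]=26>B[j]=23 take 23, j++
i=5 j=4: A[i]=26<=B[j]=31 take 26, i++
i=6 j=4: A[i]=32>B[j]=31 take 31, j++
i=6 j=5: B done, take A[i]=32, i++
i=7 j=5: B done, take A[i]=33, i++
i=8 j=5: B done, take A[i]=35, i++
i=9 j=5: B done, take A[i]=37, i++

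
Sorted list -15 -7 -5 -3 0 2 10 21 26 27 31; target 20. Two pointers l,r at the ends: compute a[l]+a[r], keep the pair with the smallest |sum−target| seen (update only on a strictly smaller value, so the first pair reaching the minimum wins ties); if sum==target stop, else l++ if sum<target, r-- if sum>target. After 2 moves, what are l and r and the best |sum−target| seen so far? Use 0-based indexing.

l=0 r=10: -15+31=16 d=4 *, l++
l=1 r=10: -7+31=24 d=4, r--

l=1, r=9, best |Δ|=4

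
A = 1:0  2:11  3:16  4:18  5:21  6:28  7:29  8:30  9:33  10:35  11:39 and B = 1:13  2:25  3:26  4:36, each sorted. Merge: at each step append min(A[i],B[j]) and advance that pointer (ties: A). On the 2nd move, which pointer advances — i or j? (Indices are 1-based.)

[i=1,j=1] A[i]=0<=B[j]=13 take 0 → i++
[i=2,j=1] A[i]=11<=B[j]=13 take 11 → i++

i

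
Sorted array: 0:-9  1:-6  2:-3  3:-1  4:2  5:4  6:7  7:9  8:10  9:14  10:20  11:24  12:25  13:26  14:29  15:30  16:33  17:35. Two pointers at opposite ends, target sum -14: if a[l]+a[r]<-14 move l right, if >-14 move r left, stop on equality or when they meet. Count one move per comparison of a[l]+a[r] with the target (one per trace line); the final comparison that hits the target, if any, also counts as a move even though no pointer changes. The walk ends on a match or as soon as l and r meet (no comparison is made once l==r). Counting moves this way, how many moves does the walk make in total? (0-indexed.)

17 moves

[0,17] -9+35=26 >-14 → r--
[0,16] -9+33=24 >-14 → r--
[0,15] -9+30=21 >-14 → r--
[0,14] -9+29=20 >-14 → r--
[0,13] -9+26=17 >-14 → r--
[0,12] -9+25=16 >-14 → r--
[0,11] -9+24=15 >-14 → r--
[0,10] -9+20=11 >-14 → r--
[0,9] -9+14=5 >-14 → r--
[0,8] -9+10=1 >-14 → r--
[0,7] -9+9=0 >-14 → r--
[0,6] -9+7=-2 >-14 → r--
[0,5] -9+4=-5 >-14 → r--
[0,4] -9+2=-7 >-14 → r--
[0,3] -9+-1=-10 >-14 → r--
[0,2] -9+-3=-12 >-14 → r--
[0,1] -9+-6=-15 <-14 → l++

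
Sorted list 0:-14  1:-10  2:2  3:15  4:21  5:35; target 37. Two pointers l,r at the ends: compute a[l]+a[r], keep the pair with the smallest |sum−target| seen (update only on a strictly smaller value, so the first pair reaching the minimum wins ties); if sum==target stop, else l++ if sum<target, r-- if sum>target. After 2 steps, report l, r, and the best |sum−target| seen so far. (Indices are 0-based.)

l=2, r=5, best |Δ|=12

[0,5] -14+35=21 d=16 * → l++
[1,5] -10+35=25 d=12 * → l++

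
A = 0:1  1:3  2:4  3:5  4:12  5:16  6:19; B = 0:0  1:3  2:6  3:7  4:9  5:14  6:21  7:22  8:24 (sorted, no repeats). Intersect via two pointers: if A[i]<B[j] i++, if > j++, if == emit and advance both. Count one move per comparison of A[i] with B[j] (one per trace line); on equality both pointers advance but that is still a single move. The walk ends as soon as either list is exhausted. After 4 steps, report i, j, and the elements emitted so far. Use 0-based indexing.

i=3, j=2, emitted=[3]

i=0 j=0: 1>0, j++
i=0 j=1: 1<3, i++
i=1 j=1: 3==3 emit, i++,j++
i=2 j=2: 4<6, i++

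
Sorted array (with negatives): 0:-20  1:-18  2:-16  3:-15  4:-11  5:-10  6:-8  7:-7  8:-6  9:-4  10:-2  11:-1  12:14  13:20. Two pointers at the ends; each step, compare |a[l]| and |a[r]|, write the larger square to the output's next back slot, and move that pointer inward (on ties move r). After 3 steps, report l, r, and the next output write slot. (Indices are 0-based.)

l=2, r=12, next write slot=10

l=0 r=13: |-20|<=|20| out[13]=400, r--
l=0 r=12: |-20|>|14| out[12]=400, l++
l=1 r=12: |-18|>|14| out[11]=324, l++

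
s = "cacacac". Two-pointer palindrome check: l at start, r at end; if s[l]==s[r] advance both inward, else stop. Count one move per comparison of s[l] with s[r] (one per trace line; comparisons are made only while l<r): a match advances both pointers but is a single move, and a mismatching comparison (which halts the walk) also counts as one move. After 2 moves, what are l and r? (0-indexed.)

l=2, r=4

[0,6] 'c'=='c' → l++,r--
[1,5] 'a'=='a' → l++,r--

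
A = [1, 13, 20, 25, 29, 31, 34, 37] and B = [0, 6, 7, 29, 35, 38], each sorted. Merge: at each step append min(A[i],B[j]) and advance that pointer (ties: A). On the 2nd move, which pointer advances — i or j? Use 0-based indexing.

i

[i=0,j=0] A[i]=1>B[j]=0 take 0 → j++
[i=0,j=1] A[i]=1<=B[j]=6 take 1 → i++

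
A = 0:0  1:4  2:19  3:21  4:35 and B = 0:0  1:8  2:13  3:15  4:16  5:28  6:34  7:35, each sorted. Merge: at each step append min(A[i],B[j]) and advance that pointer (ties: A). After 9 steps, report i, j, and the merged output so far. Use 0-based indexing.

i=0 j=0: A[i]=0<=B[j]=0 take 0, i++
i=1 j=0: A[i]=4>B[j]=0 take 0, j++
i=1 j=1: A[i]=4<=B[j]=8 take 4, i++
i=2 j=1: A[i]=19>B[j]=8 take 8, j++
i=2 j=2: A[i]=19>B[j]=13 take 13, j++
i=2 j=3: A[i]=19>B[j]=15 take 15, j++
i=2 j=4: A[i]=19>B[j]=16 take 16, j++
i=2 j=5: A[i]=19<=B[j]=28 take 19, i++
i=3 j=5: A[i]=21<=B[j]=28 take 21, i++

i=4, j=5, merged so far=[0, 0, 4, 8, 13, 15, 16, 19, 21]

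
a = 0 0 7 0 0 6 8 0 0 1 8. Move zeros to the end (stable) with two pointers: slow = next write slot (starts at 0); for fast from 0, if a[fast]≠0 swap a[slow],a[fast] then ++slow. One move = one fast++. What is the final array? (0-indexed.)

slow=0 fast=0: a[fast]=0, fast++
slow=0 fast=1: a[fast]=0, fast++
slow=0 fast=2: a[fast]=7≠0 swap→a[0]=7, slow++,fast++
slow=1 fast=3: a[fast]=0, fast++
slow=1 fast=4: a[fast]=0, fast++
slow=1 fast=5: a[fast]=6≠0 swap→a[1]=6, slow++,fast++
slow=2 fast=6: a[fast]=8≠0 swap→a[2]=8, slow++,fast++
slow=3 fast=7: a[fast]=0, fast++
slow=3 fast=8: a[fast]=0, fast++
slow=3 fast=9: a[fast]=1≠0 swap→a[3]=1, slow++,fast++
slow=4 fast=10: a[fast]=8≠0 swap→a[4]=8, slow++,fast++

[7, 6, 8, 1, 8, 0, 0, 0, 0, 0, 0]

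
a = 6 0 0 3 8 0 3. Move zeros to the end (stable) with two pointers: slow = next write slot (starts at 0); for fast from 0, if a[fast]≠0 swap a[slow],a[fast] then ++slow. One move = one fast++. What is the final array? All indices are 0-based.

[6, 3, 8, 3, 0, 0, 0]

slow=0 fast=0: a[fast]=6≠0 swap→a[0]=6, slow++,fast++
slow=1 fast=1: a[fast]=0, fast++
slow=1 fast=2: a[fast]=0, fast++
slow=1 fast=3: a[fast]=3≠0 swap→a[1]=3, slow++,fast++
slow=2 fast=4: a[fast]=8≠0 swap→a[2]=8, slow++,fast++
slow=3 fast=5: a[fast]=0, fast++
slow=3 fast=6: a[fast]=3≠0 swap→a[3]=3, slow++,fast++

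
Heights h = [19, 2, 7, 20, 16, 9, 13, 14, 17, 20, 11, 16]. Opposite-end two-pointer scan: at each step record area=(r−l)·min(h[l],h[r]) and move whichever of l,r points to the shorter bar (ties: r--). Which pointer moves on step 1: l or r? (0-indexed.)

r

l=0 r=11: min(19,16)*11=176 best=176 *, r--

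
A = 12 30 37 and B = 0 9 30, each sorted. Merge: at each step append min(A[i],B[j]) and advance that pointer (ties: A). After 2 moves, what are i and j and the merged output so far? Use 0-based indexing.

i=0, j=2, merged so far=[0, 9]

i=0 j=0: A[i]=12>B[j]=0 take 0, j++
i=0 j=1: A[i]=12>B[j]=9 take 9, j++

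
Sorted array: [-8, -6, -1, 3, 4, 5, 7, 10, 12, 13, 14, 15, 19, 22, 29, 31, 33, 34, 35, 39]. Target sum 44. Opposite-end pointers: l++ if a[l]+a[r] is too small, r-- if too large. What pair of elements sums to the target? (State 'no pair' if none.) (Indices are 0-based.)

[0,19] -8+39=31 <44 → l++
[1,19] -6+39=33 <44 → l++
[2,19] -1+39=38 <44 → l++
[3,19] 3+39=42 <44 → l++
[4,19] 4+39=43 <44 → l++
[5,19] 5+39=44 → found

(5, 39)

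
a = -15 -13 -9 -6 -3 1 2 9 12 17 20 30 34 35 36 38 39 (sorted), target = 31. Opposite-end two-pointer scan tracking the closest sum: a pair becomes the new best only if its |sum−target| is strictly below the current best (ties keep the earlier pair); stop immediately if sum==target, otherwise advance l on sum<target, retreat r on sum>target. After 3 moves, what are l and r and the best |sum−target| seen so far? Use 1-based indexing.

l=4, r=17, best |Δ|=1

[1,17] -15+39=24 d=7 * → l++
[2,17] -13+39=26 d=5 * → l++
[3,17] -9+39=30 d=1 * → l++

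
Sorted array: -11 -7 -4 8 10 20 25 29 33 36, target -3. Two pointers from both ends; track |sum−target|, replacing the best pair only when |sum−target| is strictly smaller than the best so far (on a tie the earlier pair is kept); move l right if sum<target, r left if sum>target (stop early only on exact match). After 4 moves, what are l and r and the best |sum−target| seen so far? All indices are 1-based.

l=1 r=10: -11+36=25 d=28 *, r--
l=1 r=9: -11+33=22 d=25 *, r--
l=1 r=8: -11+29=18 d=21 *, r--
l=1 r=7: -11+25=14 d=17 *, r--

l=1, r=6, best |Δ|=17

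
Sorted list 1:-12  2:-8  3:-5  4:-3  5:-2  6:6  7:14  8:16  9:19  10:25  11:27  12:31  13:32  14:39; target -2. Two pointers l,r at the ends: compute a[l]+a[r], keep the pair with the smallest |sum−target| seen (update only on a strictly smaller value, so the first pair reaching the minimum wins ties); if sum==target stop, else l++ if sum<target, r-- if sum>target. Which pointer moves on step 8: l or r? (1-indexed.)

l=1 r=14: -12+39=27 d=29 *, r--
l=1 r=13: -12+32=20 d=22 *, r--
l=1 r=12: -12+31=19 d=21 *, r--
l=1 r=11: -12+27=15 d=17 *, r--
l=1 r=10: -12+25=13 d=15 *, r--
l=1 r=9: -12+19=7 d=9 *, r--
l=1 r=8: -12+16=4 d=6 *, r--
l=1 r=7: -12+14=2 d=4 *, r--

r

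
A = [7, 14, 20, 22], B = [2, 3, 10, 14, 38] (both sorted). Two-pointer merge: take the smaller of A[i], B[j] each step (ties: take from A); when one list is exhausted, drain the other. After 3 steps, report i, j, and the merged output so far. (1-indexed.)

i=2, j=3, merged so far=[2, 3, 7]

i=1 j=1: A[i]=7>B[j]=2 take 2, j++
i=1 j=2: A[i]=7>B[j]=3 take 3, j++
i=1 j=3: A[i]=7<=B[j]=10 take 7, i++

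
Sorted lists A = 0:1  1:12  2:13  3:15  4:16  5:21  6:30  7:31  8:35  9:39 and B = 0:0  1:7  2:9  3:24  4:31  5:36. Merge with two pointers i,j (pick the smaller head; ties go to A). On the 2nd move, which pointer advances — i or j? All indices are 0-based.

i=0 j=0: A[i]=1>B[j]=0 take 0, j++
i=0 j=1: A[i]=1<=B[j]=7 take 1, i++

i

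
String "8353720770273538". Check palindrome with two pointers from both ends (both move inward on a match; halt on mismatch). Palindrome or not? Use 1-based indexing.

l=1 r=16: '8'=='8', l++,r--
l=2 r=15: '3'=='3', l++,r--
l=3 r=14: '5'=='5', l++,r--
l=4 r=13: '3'=='3', l++,r--
l=5 r=12: '7'=='7', l++,r--
l=6 r=11: '2'=='2', l++,r--
l=7 r=10: '0'=='0', l++,r--
l=8 r=9: '7'=='7', l++,r--

palindrome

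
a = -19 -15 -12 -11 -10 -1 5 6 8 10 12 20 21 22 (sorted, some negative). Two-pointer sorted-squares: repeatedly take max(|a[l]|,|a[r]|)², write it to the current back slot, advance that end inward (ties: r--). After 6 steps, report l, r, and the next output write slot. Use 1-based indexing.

l=3, r=10, next write slot=8

l=1 r=14: |-19|<=|22| out[14]=484, r--
l=1 r=13: |-19|<=|21| out[13]=441, r--
l=1 r=12: |-19|<=|20| out[12]=400, r--
l=1 r=11: |-19|>|12| out[11]=361, l++
l=2 r=11: |-15|>|12| out[10]=225, l++
l=3 r=11: |-12|<=|12| out[9]=144, r--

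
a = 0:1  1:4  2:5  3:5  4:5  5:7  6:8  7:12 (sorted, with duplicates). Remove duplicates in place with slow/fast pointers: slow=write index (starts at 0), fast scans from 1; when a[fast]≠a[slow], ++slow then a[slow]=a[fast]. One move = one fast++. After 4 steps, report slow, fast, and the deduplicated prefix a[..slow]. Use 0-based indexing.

slow=2, fast=5, prefix=[1, 4, 5]

(s=0,f=1) a[fast]=4≠a[slow]=1 write a[1]=4 → slow++,fast++
(s=1,f=2) a[fast]=5≠a[slow]=4 write a[2]=5 → slow++,fast++
(s=2,f=3) a[fast]=5=a[slow] dup → fast++
(s=2,f=4) a[fast]=5=a[slow] dup → fast++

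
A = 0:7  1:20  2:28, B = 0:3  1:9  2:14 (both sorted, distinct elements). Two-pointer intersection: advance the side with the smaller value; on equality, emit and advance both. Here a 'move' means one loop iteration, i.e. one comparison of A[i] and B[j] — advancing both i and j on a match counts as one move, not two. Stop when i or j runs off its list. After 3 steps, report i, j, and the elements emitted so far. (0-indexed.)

i=1, j=2, emitted=[]

i=0 j=0: 7>3, j++
i=0 j=1: 7<9, i++
i=1 j=1: 20>9, j++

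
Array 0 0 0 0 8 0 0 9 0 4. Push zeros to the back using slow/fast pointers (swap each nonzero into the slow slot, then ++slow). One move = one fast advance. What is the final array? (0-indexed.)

(s=0,f=0) a[fast]=0 → fast++
(s=0,f=1) a[fast]=0 → fast++
(s=0,f=2) a[fast]=0 → fast++
(s=0,f=3) a[fast]=0 → fast++
(s=0,f=4) a[fast]=8≠0 swap→a[0]=8 → slow++,fast++
(s=1,f=5) a[fast]=0 → fast++
(s=1,f=6) a[fast]=0 → fast++
(s=1,f=7) a[fast]=9≠0 swap→a[1]=9 → slow++,fast++
(s=2,f=8) a[fast]=0 → fast++
(s=2,f=9) a[fast]=4≠0 swap→a[2]=4 → slow++,fast++

[8, 9, 4, 0, 0, 0, 0, 0, 0, 0]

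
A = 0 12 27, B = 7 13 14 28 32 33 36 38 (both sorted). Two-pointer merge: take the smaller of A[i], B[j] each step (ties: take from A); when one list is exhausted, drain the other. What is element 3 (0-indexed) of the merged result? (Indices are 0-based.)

merged[3] = 13

i=0 j=0: A[i]=0<=B[j]=7 take 0, i++
i=1 j=0: A[i]=12>B[j]=7 take 7, j++
i=1 j=1: A[i]=12<=B[j]=13 take 12, i++
i=2 j=1: A[i]=27>B[j]=13 take 13, j++
i=2 j=2: A[i]=27>B[j]=14 take 14, j++
i=2 j=3: A[i]=27<=B[j]=28 take 27, i++
i=3 j=3: A done, take B[j]=28, j++
i=3 j=4: A done, take B[j]=32, j++
i=3 j=5: A done, take B[j]=33, j++
i=3 j=6: A done, take B[j]=36, j++
i=3 j=7: A done, take B[j]=38, j++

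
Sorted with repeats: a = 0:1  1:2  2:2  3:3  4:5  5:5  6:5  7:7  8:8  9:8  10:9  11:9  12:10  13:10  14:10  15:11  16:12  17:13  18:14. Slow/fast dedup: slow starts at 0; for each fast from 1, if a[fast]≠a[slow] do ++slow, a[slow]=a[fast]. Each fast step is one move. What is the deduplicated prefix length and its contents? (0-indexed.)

(s=0,f=1) a[fast]=2≠a[slow]=1 write a[1]=2 → slow++,fast++
(s=1,f=2) a[fast]=2=a[slow] dup → fast++
(s=1,f=3) a[fast]=3≠a[slow]=2 write a[2]=3 → slow++,fast++
(s=2,f=4) a[fast]=5≠a[slow]=3 write a[3]=5 → slow++,fast++
(s=3,f=5) a[fast]=5=a[slow] dup → fast++
(s=3,f=6) a[fast]=5=a[slow] dup → fast++
(s=3,f=7) a[fast]=7≠a[slow]=5 write a[4]=7 → slow++,fast++
(s=4,f=8) a[fast]=8≠a[slow]=7 write a[5]=8 → slow++,fast++
(s=5,f=9) a[fast]=8=a[slow] dup → fast++
(s=5,f=10) a[fast]=9≠a[slow]=8 write a[6]=9 → slow++,fast++
(s=6,f=11) a[fast]=9=a[slow] dup → fast++
(s=6,f=12) a[fast]=10≠a[slow]=9 write a[7]=10 → slow++,fast++
(s=7,f=13) a[fast]=10=a[slow] dup → fast++
(s=7,f=14) a[fast]=10=a[slow] dup → fast++
(s=7,f=15) a[fast]=11≠a[slow]=10 write a[8]=11 → slow++,fast++
(s=8,f=16) a[fast]=12≠a[slow]=11 write a[9]=12 → slow++,fast++
(s=9,f=17) a[fast]=13≠a[slow]=12 write a[10]=13 → slow++,fast++
(s=10,f=18) a[fast]=14≠a[slow]=13 write a[11]=14 → slow++,fast++

length 12; prefix = [1, 2, 3, 5, 7, 8, 9, 10, 11, 12, 13, 14]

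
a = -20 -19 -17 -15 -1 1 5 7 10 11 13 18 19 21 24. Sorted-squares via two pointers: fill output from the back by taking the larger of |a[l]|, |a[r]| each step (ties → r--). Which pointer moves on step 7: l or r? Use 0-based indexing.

l

l=0 r=14: |-20|<=|24| out[14]=576, r--
l=0 r=13: |-20|<=|21| out[13]=441, r--
l=0 r=12: |-20|>|19| out[12]=400, l++
l=1 r=12: |-19|<=|19| out[11]=361, r--
l=1 r=11: |-19|>|18| out[10]=361, l++
l=2 r=11: |-17|<=|18| out[9]=324, r--
l=2 r=10: |-17|>|13| out[8]=289, l++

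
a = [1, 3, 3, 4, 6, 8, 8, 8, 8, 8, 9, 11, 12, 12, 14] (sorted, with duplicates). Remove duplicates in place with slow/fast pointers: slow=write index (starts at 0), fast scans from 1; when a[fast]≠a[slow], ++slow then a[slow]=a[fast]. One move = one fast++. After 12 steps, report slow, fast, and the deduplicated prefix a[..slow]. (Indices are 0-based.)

slow=7, fast=13, prefix=[1, 3, 4, 6, 8, 9, 11, 12]

(s=0,f=1) a[fast]=3≠a[slow]=1 write a[1]=3 → slow++,fast++
(s=1,f=2) a[fast]=3=a[slow] dup → fast++
(s=1,f=3) a[fast]=4≠a[slow]=3 write a[2]=4 → slow++,fast++
(s=2,f=4) a[fast]=6≠a[slow]=4 write a[3]=6 → slow++,fast++
(s=3,f=5) a[fast]=8≠a[slow]=6 write a[4]=8 → slow++,fast++
(s=4,f=6) a[fast]=8=a[slow] dup → fast++
(s=4,f=7) a[fast]=8=a[slow] dup → fast++
(s=4,f=8) a[fast]=8=a[slow] dup → fast++
(s=4,f=9) a[fast]=8=a[slow] dup → fast++
(s=4,f=10) a[fast]=9≠a[slow]=8 write a[5]=9 → slow++,fast++
(s=5,f=11) a[fast]=11≠a[slow]=9 write a[6]=11 → slow++,fast++
(s=6,f=12) a[fast]=12≠a[slow]=11 write a[7]=12 → slow++,fast++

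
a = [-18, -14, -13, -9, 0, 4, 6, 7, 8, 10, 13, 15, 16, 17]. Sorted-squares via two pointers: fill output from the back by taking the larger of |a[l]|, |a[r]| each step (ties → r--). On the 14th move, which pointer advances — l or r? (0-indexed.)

r

l=0 r=13: |-18|>|17| out[13]=324, l++
l=1 r=13: |-14|<=|17| out[12]=289, r--
l=1 r=12: |-14|<=|16| out[11]=256, r--
l=1 r=11: |-14|<=|15| out[10]=225, r--
l=1 r=10: |-14|>|13| out[9]=196, l++
l=2 r=10: |-13|<=|13| out[8]=169, r--
l=2 r=9: |-13|>|10| out[7]=169, l++
l=3 r=9: |-9|<=|10| out[6]=100, r--
l=3 r=8: |-9|>|8| out[5]=81, l++
l=4 r=8: |0|<=|8| out[4]=64, r--
l=4 r=7: |0|<=|7| out[3]=49, r--
l=4 r=6: |0|<=|6| out[2]=36, r--
l=4 r=5: |0|<=|4| out[1]=16, r--
l=4 r=4: |0|<=|0| out[0]=0, r--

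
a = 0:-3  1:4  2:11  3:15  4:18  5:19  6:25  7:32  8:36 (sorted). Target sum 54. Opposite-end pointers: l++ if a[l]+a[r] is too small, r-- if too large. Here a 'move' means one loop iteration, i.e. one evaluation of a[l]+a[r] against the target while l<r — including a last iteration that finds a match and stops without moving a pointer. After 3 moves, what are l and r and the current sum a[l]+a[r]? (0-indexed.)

[0,8] -3+36=33 <54 → l++
[1,8] 4+36=40 <54 → l++
[2,8] 11+36=47 <54 → l++

l=3, r=8, sum=51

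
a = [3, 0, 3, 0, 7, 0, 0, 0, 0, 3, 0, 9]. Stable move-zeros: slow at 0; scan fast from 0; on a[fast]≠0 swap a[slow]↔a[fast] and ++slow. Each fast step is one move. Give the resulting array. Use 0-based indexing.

[3, 3, 7, 3, 9, 0, 0, 0, 0, 0, 0, 0]

(s=0,f=0) a[fast]=3≠0 swap→a[0]=3 → slow++,fast++
(s=1,f=1) a[fast]=0 → fast++
(s=1,f=2) a[fast]=3≠0 swap→a[1]=3 → slow++,fast++
(s=2,f=3) a[fast]=0 → fast++
(s=2,f=4) a[fast]=7≠0 swap→a[2]=7 → slow++,fast++
(s=3,f=5) a[fast]=0 → fast++
(s=3,f=6) a[fast]=0 → fast++
(s=3,f=7) a[fast]=0 → fast++
(s=3,f=8) a[fast]=0 → fast++
(s=3,f=9) a[fast]=3≠0 swap→a[3]=3 → slow++,fast++
(s=4,f=10) a[fast]=0 → fast++
(s=4,f=11) a[fast]=9≠0 swap→a[4]=9 → slow++,fast++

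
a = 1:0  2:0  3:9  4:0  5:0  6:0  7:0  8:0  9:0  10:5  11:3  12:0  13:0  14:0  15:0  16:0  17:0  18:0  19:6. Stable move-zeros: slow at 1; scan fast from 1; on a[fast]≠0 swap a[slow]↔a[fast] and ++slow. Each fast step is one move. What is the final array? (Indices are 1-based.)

slow=1 fast=1: a[fast]=0, fast++
slow=1 fast=2: a[fast]=0, fast++
slow=1 fast=3: a[fast]=9≠0 swap→a[1]=9, slow++,fast++
slow=2 fast=4: a[fast]=0, fast++
slow=2 fast=5: a[fast]=0, fast++
slow=2 fast=6: a[fast]=0, fast++
slow=2 fast=7: a[fast]=0, fast++
slow=2 fast=8: a[fast]=0, fast++
slow=2 fast=9: a[fast]=0, fast++
slow=2 fast=10: a[fast]=5≠0 swap→a[2]=5, slow++,fast++
slow=3 fast=11: a[fast]=3≠0 swap→a[3]=3, slow++,fast++
slow=4 fast=12: a[fast]=0, fast++
slow=4 fast=13: a[fast]=0, fast++
slow=4 fast=14: a[fast]=0, fast++
slow=4 fast=15: a[fast]=0, fast++
slow=4 fast=16: a[fast]=0, fast++
slow=4 fast=17: a[fast]=0, fast++
slow=4 fast=18: a[fast]=0, fast++
slow=4 fast=19: a[fast]=6≠0 swap→a[4]=6, slow++,fast++

[9, 5, 3, 6, 0, 0, 0, 0, 0, 0, 0, 0, 0, 0, 0, 0, 0, 0, 0]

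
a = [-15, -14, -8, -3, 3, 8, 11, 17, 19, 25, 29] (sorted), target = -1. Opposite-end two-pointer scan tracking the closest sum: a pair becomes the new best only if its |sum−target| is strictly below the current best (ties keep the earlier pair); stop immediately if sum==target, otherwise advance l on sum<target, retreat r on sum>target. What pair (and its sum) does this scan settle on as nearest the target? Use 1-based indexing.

pair (-8, 8) with sum 0 (|Δ|=1)

l=1 r=11: -15+29=14 d=15 *, r--
l=1 r=10: -15+25=10 d=11 *, r--
l=1 r=9: -15+19=4 d=5 *, r--
l=1 r=8: -15+17=2 d=3 *, r--
l=1 r=7: -15+11=-4 d=3, l++
l=2 r=7: -14+11=-3 d=2 *, l++
l=3 r=7: -8+11=3 d=4, r--
l=3 r=6: -8+8=0 d=1 *, r--
l=3 r=5: -8+3=-5 d=4, l++
l=4 r=5: -3+3=0 d=1, r--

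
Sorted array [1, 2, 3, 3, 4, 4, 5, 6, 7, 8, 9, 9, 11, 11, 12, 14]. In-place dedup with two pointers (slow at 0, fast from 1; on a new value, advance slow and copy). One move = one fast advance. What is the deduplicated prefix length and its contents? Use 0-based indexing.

slow=0 fast=1: a[fast]=2≠a[slow]=1 write a[1]=2, slow++,fast++
slow=1 fast=2: a[fast]=3≠a[slow]=2 write a[2]=3, slow++,fast++
slow=2 fast=3: a[fast]=3=a[slow] dup, fast++
slow=2 fast=4: a[fast]=4≠a[slow]=3 write a[3]=4, slow++,fast++
slow=3 fast=5: a[fast]=4=a[slow] dup, fast++
slow=3 fast=6: a[fast]=5≠a[slow]=4 write a[4]=5, slow++,fast++
slow=4 fast=7: a[fast]=6≠a[slow]=5 write a[5]=6, slow++,fast++
slow=5 fast=8: a[fast]=7≠a[slow]=6 write a[6]=7, slow++,fast++
slow=6 fast=9: a[fast]=8≠a[slow]=7 write a[7]=8, slow++,fast++
slow=7 fast=10: a[fast]=9≠a[slow]=8 write a[8]=9, slow++,fast++
slow=8 fast=11: a[fast]=9=a[slow] dup, fast++
slow=8 fast=12: a[fast]=11≠a[slow]=9 write a[9]=11, slow++,fast++
slow=9 fast=13: a[fast]=11=a[slow] dup, fast++
slow=9 fast=14: a[fast]=12≠a[slow]=11 write a[10]=12, slow++,fast++
slow=10 fast=15: a[fast]=14≠a[slow]=12 write a[11]=14, slow++,fast++

length 12; prefix = [1, 2, 3, 4, 5, 6, 7, 8, 9, 11, 12, 14]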